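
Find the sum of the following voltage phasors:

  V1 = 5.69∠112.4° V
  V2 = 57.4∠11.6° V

Step 1 — Convert each phasor to rectangular form:
  V1 = 5.69·(cos(112.4°) + j·sin(112.4°)) = -2.168 + j5.261 V
  V2 = 57.4·(cos(11.6°) + j·sin(11.6°)) = 56.23 + j11.54 V
Step 2 — Sum components: V_total = 54.06 + j16.8 V.
Step 3 — Convert to polar: |V_total| = 56.61 V, ∠V_total = 17.3°.

V_total = 56.61∠17.3° V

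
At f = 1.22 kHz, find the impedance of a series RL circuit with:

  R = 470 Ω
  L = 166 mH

Step 1 — Angular frequency: ω = 2π·f = 2π·1220 = 7665 rad/s.
Step 2 — Component impedances:
  R: Z = R = 470 Ω
  L: Z = jωL = j·7665·0.166 = 0 + j1272 Ω
Step 3 — Series combination: Z_total = R + L = 470 + j1272 Ω = 1356∠69.7° Ω.

Z = 470 + j1272 Ω = 1356∠69.7° Ω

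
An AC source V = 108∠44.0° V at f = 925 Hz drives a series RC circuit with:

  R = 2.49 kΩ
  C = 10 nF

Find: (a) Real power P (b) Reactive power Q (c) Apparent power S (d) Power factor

Step 1 — Angular frequency: ω = 2π·f = 2π·925 = 5812 rad/s.
Step 2 — Component impedances:
  R: Z = R = 2490 Ω
  C: Z = 1/(jωC) = -j/(ω·C) = 0 - j1.721e+04 Ω
Step 3 — Series combination: Z_total = R + C = 2490 - j1.721e+04 Ω = 1.739e+04∠-81.8° Ω.
Step 4 — Source phasor: V = 108∠44.0° V = 77.69 + j75.02 V.
Step 5 — Current: I = V / Z = -0.003631 + j0.005041 A = 0.006212∠125.8° A.
Step 6 — Complex power: S = V·I* = 0.09609 - j0.664 VA.
Step 7 — Real power: P = Re(S) = 0.09609 W.
Step 8 — Reactive power: Q = Im(S) = -0.664 VAR.
Step 9 — Apparent power: |S| = 0.6709 VA.
Step 10 — Power factor: PF = P/|S| = 0.1432 (leading).

(a) P = 0.09609 W  (b) Q = -0.664 VAR  (c) S = 0.6709 VA  (d) PF = 0.1432 (leading)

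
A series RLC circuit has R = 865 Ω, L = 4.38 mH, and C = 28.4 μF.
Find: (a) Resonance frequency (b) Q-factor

Step 1 — Resonance condition Im(Z)=0 gives ω₀ = 1/√(LC).
Step 2 — ω₀ = 1/√(0.00438·2.84e-05) = 2835 rad/s.
Step 3 — f₀ = ω₀/(2π) = 451.3 Hz.
Step 4 — Series Q: Q = ω₀L/R = 2835·0.00438/865 = 0.01436.

(a) f₀ = 451.3 Hz  (b) Q = 0.01436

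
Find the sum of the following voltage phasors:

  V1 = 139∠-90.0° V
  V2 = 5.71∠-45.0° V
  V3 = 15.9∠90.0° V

Step 1 — Convert each phasor to rectangular form:
  V1 = 139·(cos(-90.0°) + j·sin(-90.0°)) = 0 - j139 V
  V2 = 5.71·(cos(-45.0°) + j·sin(-45.0°)) = 4.038 - j4.038 V
  V3 = 15.9·(cos(90.0°) + j·sin(90.0°)) = 0 + j15.9 V
Step 2 — Sum components: V_total = 4.038 - j127.1 V.
Step 3 — Convert to polar: |V_total| = 127.2 V, ∠V_total = -88.2°.

V_total = 127.2∠-88.2° V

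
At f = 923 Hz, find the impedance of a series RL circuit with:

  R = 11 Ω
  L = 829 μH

Step 1 — Angular frequency: ω = 2π·f = 2π·923 = 5799 rad/s.
Step 2 — Component impedances:
  R: Z = R = 11 Ω
  L: Z = jωL = j·5799·0.000829 = 0 + j4.808 Ω
Step 3 — Series combination: Z_total = R + L = 11 + j4.808 Ω = 12∠23.6° Ω.

Z = 11 + j4.808 Ω = 12∠23.6° Ω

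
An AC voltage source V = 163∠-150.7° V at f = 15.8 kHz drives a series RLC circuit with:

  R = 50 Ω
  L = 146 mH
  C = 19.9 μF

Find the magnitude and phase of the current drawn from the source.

Step 1 — Angular frequency: ω = 2π·f = 2π·1.58e+04 = 9.927e+04 rad/s.
Step 2 — Component impedances:
  R: Z = R = 50 Ω
  L: Z = jωL = j·9.927e+04·0.146 = 0 + j1.449e+04 Ω
  C: Z = 1/(jωC) = -j/(ω·C) = 0 - j0.5062 Ω
Step 3 — Series combination: Z_total = R + L + C = 50 + j1.449e+04 Ω = 1.449e+04∠89.8° Ω.
Step 4 — Source phasor: V = 163∠-150.7° V = -142.1 - j79.77 V.
Step 5 — Ohm's law: I = V / Z_total = (-142.1 - j79.77) / (50 + j1.449e+04) = -0.005538 + j0.009789 A.
Step 6 — Convert to polar: |I| = 0.01125 A, ∠I = 119.5°.

I = 0.01125∠119.5° A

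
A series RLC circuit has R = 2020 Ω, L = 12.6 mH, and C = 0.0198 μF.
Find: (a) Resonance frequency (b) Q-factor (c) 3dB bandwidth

Step 1 — Resonance: ω₀ = 1/√(LC) = 1/√(0.0126·1.98e-08) = 6.331e+04 rad/s.
Step 2 — f₀ = ω₀/(2π) = 1.008e+04 Hz.
Step 3 — Series Q: Q = ω₀L/R = 6.331e+04·0.0126/2020 = 0.3949.
Step 4 — Bandwidth: Δω = ω₀/Q = 1.603e+05 rad/s; BW = Δω/(2π) = 2.552e+04 Hz.

(a) f₀ = 1.008e+04 Hz  (b) Q = 0.3949  (c) BW = 2.552e+04 Hz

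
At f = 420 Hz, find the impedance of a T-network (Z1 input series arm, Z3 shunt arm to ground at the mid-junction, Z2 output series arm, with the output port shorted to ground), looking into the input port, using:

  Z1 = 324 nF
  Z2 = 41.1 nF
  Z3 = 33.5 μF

Step 1 — Angular frequency: ω = 2π·f = 2π·420 = 2639 rad/s.
Step 2 — Component impedances:
  Z1: Z = 1/(jωC) = -j/(ω·C) = 0 - j1170 Ω
  Z2: Z = 1/(jωC) = -j/(ω·C) = 0 - j9220 Ω
  Z3: Z = 1/(jωC) = -j/(ω·C) = 0 - j11.31 Ω
Step 3 — With the output port shorted to ground, the output series arm Z2 runs from the junction to ground; the shunt arm Z3 also runs from the junction to ground. They appear in parallel: Z3 || Z2 = 0 - j11.3 Ω.
Step 4 — Series with input arm Z1: Z_in = Z1 + (Z3 || Z2) = 0 - j1181 Ω = 1181∠-90.0° Ω.

Z = 0 - j1181 Ω = 1181∠-90.0° Ω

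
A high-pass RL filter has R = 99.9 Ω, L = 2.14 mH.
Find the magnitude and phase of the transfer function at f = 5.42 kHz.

Step 1 — Angular frequency: ω = 2π·5420 = 3.405e+04 rad/s.
Step 2 — Transfer function: H(jω) = jωL/(R + jωL).
Step 3 — Numerator jωL = j·72.88; denominator R + jωL = 99.9 + j72.88.
Step 4 — H = 0.3473 + j0.4761.
Step 5 — Magnitude: |H| = 0.5893 (-4.6 dB); phase: φ = 53.9°.

|H| = 0.5893 (-4.6 dB), φ = 53.9°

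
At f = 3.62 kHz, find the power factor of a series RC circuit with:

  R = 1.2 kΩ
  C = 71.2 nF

Step 1 — Angular frequency: ω = 2π·f = 2π·3620 = 2.275e+04 rad/s.
Step 2 — Component impedances:
  R: Z = R = 1200 Ω
  C: Z = 1/(jωC) = -j/(ω·C) = 0 - j617.5 Ω
Step 3 — Series combination: Z_total = R + C = 1200 - j617.5 Ω = 1350∠-27.2° Ω.
Step 4 — Power factor: PF = cos(φ) = Re(Z)/|Z| = 1200/1349.6 = 0.8892.
Step 5 — Type: Im(Z) = -617.5 ⇒ leading (phase φ = -27.2°).

PF = 0.8892 (leading, φ = -27.2°)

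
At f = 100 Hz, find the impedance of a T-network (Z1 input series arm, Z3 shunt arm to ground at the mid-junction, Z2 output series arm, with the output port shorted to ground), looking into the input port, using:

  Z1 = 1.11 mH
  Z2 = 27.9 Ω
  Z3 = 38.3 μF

Step 1 — Angular frequency: ω = 2π·f = 2π·100 = 628.3 rad/s.
Step 2 — Component impedances:
  Z1: Z = jωL = j·628.3·0.00111 = 0 + j0.6974 Ω
  Z2: Z = R = 27.9 Ω
  Z3: Z = 1/(jωC) = -j/(ω·C) = 0 - j41.55 Ω
Step 3 — With the output port shorted to ground, the output series arm Z2 runs from the junction to ground; the shunt arm Z3 also runs from the junction to ground. They appear in parallel: Z3 || Z2 = 19.23 - j12.91 Ω.
Step 4 — Series with input arm Z1: Z_in = Z1 + (Z3 || Z2) = 19.23 - j12.21 Ω = 22.78∠-32.4° Ω.

Z = 19.23 - j12.21 Ω = 22.78∠-32.4° Ω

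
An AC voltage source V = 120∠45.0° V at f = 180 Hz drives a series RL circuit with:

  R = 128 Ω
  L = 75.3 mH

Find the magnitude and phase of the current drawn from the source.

Step 1 — Angular frequency: ω = 2π·f = 2π·180 = 1131 rad/s.
Step 2 — Component impedances:
  R: Z = R = 128 Ω
  L: Z = jωL = j·1131·0.0753 = 0 + j85.16 Ω
Step 3 — Series combination: Z_total = R + L = 128 + j85.16 Ω = 153.7∠33.6° Ω.
Step 4 — Source phasor: V = 120∠45.0° V = 84.85 + j84.85 V.
Step 5 — Ohm's law: I = V / Z_total = (84.85 + j84.85) / (128 + j85.16) = 0.7652 + j0.1538 A.
Step 6 — Convert to polar: |I| = 0.7805 A, ∠I = 11.4°.

I = 0.7805∠11.4° A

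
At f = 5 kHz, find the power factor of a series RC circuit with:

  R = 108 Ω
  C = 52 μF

Step 1 — Angular frequency: ω = 2π·f = 2π·5000 = 3.142e+04 rad/s.
Step 2 — Component impedances:
  R: Z = R = 108 Ω
  C: Z = 1/(jωC) = -j/(ω·C) = 0 - j0.6121 Ω
Step 3 — Series combination: Z_total = R + C = 108 - j0.6121 Ω = 108∠-0.3° Ω.
Step 4 — Power factor: PF = cos(φ) = Re(Z)/|Z| = 108/108 = 1.
Step 5 — Type: Im(Z) = -0.6121 ⇒ leading (phase φ = -0.3°).

PF = 1 (leading, φ = -0.3°)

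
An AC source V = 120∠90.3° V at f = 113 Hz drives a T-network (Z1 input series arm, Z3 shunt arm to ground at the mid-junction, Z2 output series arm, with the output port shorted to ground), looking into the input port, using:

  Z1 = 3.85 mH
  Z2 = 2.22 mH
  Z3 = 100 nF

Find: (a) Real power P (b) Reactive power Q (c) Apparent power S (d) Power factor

Step 1 — Angular frequency: ω = 2π·f = 2π·113 = 710 rad/s.
Step 2 — Component impedances:
  Z1: Z = jωL = j·710·0.00385 = 0 + j2.733 Ω
  Z2: Z = jωL = j·710·0.00222 = 0 + j1.576 Ω
  Z3: Z = 1/(jωC) = -j/(ω·C) = 0 - j1.408e+04 Ω
Step 3 — With the output port shorted to ground, the output series arm Z2 runs from the junction to ground; the shunt arm Z3 also runs from the junction to ground. They appear in parallel: Z3 || Z2 = 0 + j1.576 Ω.
Step 4 — Series with input arm Z1: Z_in = Z1 + (Z3 || Z2) = 0 + j4.31 Ω = 4.31∠90.0° Ω.
Step 5 — Source phasor: V = 120∠90.3° V = -0.6283 + j120 V.
Step 6 — Current: I = V / Z = 27.84 + j0.1458 A = 27.84∠0.3° A.
Step 7 — Complex power: S = V·I* = 0 + j3341 VA.
Step 8 — Real power: P = Re(S) = 0 W.
Step 9 — Reactive power: Q = Im(S) = 3341 VAR.
Step 10 — Apparent power: |S| = 3341 VA.
Step 11 — Power factor: PF = P/|S| = 0 (lagging).

(a) P = 0 W  (b) Q = 3341 VAR  (c) S = 3341 VA  (d) PF = 0 (lagging)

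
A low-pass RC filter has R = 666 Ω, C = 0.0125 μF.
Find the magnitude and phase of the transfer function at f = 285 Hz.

Step 1 — Angular frequency: ω = 2π·285 = 1791 rad/s.
Step 2 — Transfer function: H(jω) = 1/(1 + jωRC).
Step 3 — Denominator: 1 + jωRC = 1 + j·1791·666·1.25e-08 = 1 + j0.01491.
Step 4 — H = 0.9998 - j0.0149.
Step 5 — Magnitude: |H| = 0.9999 (-0.0 dB); phase: φ = -0.9°.

|H| = 0.9999 (-0.0 dB), φ = -0.9°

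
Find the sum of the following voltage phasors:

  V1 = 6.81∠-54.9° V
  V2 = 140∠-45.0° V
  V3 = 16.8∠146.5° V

Step 1 — Convert each phasor to rectangular form:
  V1 = 6.81·(cos(-54.9°) + j·sin(-54.9°)) = 3.916 - j5.572 V
  V2 = 140·(cos(-45.0°) + j·sin(-45.0°)) = 98.99 - j98.99 V
  V3 = 16.8·(cos(146.5°) + j·sin(146.5°)) = -14.01 + j9.273 V
Step 2 — Sum components: V_total = 88.9 - j95.29 V.
Step 3 — Convert to polar: |V_total| = 130.3 V, ∠V_total = -47.0°.

V_total = 130.3∠-47.0° V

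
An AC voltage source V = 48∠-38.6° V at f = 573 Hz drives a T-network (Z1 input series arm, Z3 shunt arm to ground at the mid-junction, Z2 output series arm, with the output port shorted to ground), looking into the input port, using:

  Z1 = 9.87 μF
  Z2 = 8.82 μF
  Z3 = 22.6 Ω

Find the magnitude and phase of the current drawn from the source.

Step 1 — Angular frequency: ω = 2π·f = 2π·573 = 3600 rad/s.
Step 2 — Component impedances:
  Z1: Z = 1/(jωC) = -j/(ω·C) = 0 - j28.14 Ω
  Z2: Z = 1/(jωC) = -j/(ω·C) = 0 - j31.49 Ω
  Z3: Z = R = 22.6 Ω
Step 3 — With the output port shorted to ground, the output series arm Z2 runs from the junction to ground; the shunt arm Z3 also runs from the junction to ground. They appear in parallel: Z3 || Z2 = 14.92 - j10.71 Ω.
Step 4 — Series with input arm Z1: Z_in = Z1 + (Z3 || Z2) = 14.92 - j38.85 Ω = 41.61∠-69.0° Ω.
Step 5 — Source phasor: V = 48∠-38.6° V = 37.51 - j29.95 V.
Step 6 — Ohm's law: I = V / Z_total = (37.51 - j29.95) / (14.92 - j38.85) = 0.995 + j0.5836 A.
Step 7 — Convert to polar: |I| = 1.153 A, ∠I = 30.4°.

I = 1.153∠30.4° A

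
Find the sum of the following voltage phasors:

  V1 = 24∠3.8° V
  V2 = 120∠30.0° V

Step 1 — Convert each phasor to rectangular form:
  V1 = 24·(cos(3.8°) + j·sin(3.8°)) = 23.95 + j1.591 V
  V2 = 120·(cos(30.0°) + j·sin(30.0°)) = 103.9 + j60 V
Step 2 — Sum components: V_total = 127.9 + j61.59 V.
Step 3 — Convert to polar: |V_total| = 141.9 V, ∠V_total = 25.7°.

V_total = 141.9∠25.7° V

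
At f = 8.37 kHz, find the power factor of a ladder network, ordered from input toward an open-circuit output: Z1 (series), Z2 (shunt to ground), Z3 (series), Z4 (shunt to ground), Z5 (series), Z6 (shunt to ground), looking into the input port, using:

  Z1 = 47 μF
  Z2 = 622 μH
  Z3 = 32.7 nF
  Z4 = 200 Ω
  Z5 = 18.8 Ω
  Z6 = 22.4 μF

Step 1 — Angular frequency: ω = 2π·f = 2π·8370 = 5.259e+04 rad/s.
Step 2 — Component impedances:
  Z1: Z = 1/(jωC) = -j/(ω·C) = 0 - j0.4046 Ω
  Z2: Z = jωL = j·5.259e+04·0.000622 = 0 + j32.71 Ω
  Z3: Z = 1/(jωC) = -j/(ω·C) = 0 - j581.5 Ω
  Z4: Z = R = 200 Ω
  Z5: Z = R = 18.8 Ω
  Z6: Z = 1/(jωC) = -j/(ω·C) = 0 - j0.8489 Ω
Step 3 — Ladder network (open output): work backward from the far end, alternating series and parallel combinations. Z_in = 0.06085 + j34.25 Ω = 34.25∠89.9° Ω.
Step 4 — Power factor: PF = cos(φ) = Re(Z)/|Z| = 0.0608486/34.252 = 0.001776.
Step 5 — Type: Im(Z) = 34.25 ⇒ lagging (phase φ = 89.9°).

PF = 0.001776 (lagging, φ = 89.9°)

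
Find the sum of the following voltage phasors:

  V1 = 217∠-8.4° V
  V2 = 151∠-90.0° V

Step 1 — Convert each phasor to rectangular form:
  V1 = 217·(cos(-8.4°) + j·sin(-8.4°)) = 214.7 - j31.7 V
  V2 = 151·(cos(-90.0°) + j·sin(-90.0°)) = 0 - j151 V
Step 2 — Sum components: V_total = 214.7 - j182.7 V.
Step 3 — Convert to polar: |V_total| = 281.9 V, ∠V_total = -40.4°.

V_total = 281.9∠-40.4° V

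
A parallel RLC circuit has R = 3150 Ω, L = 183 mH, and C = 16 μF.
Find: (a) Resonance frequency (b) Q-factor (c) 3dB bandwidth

Step 1 — Resonance: ω₀ = 1/√(LC) = 1/√(0.183·1.6e-05) = 584.4 rad/s.
Step 2 — f₀ = ω₀/(2π) = 93.01 Hz.
Step 3 — Parallel Q: Q = R/(ω₀L) = 3150/(584.4·0.183) = 29.45.
Step 4 — Bandwidth: Δω = ω₀/Q = 19.84 rad/s; BW = Δω/(2π) = 3.158 Hz.

(a) f₀ = 93.01 Hz  (b) Q = 29.45  (c) BW = 3.158 Hz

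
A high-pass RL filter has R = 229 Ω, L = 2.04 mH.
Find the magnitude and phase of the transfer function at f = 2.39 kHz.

Step 1 — Angular frequency: ω = 2π·2390 = 1.502e+04 rad/s.
Step 2 — Transfer function: H(jω) = jωL/(R + jωL).
Step 3 — Numerator jωL = j·30.63; denominator R + jωL = 229 + j30.63.
Step 4 — H = 0.01758 + j0.1314.
Step 5 — Magnitude: |H| = 0.1326 (-17.5 dB); phase: φ = 82.4°.

|H| = 0.1326 (-17.5 dB), φ = 82.4°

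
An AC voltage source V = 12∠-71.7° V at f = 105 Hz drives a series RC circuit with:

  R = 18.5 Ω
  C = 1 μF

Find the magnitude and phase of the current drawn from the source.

Step 1 — Angular frequency: ω = 2π·f = 2π·105 = 659.7 rad/s.
Step 2 — Component impedances:
  R: Z = R = 18.5 Ω
  C: Z = 1/(jωC) = -j/(ω·C) = 0 - j1516 Ω
Step 3 — Series combination: Z_total = R + C = 18.5 - j1516 Ω = 1516∠-89.3° Ω.
Step 4 — Source phasor: V = 12∠-71.7° V = 3.768 - j11.39 V.
Step 5 — Ohm's law: I = V / Z_total = (3.768 - j11.39) / (18.5 - j1516) = 0.007546 + j0.002394 A.
Step 6 — Convert to polar: |I| = 0.007916 A, ∠I = 17.6°.

I = 0.007916∠17.6° A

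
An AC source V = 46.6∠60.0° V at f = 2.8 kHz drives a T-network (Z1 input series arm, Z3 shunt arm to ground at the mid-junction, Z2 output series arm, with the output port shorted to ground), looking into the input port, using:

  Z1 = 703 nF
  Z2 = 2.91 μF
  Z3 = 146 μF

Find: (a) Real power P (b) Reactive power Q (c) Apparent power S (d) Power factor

Step 1 — Angular frequency: ω = 2π·f = 2π·2800 = 1.759e+04 rad/s.
Step 2 — Component impedances:
  Z1: Z = 1/(jωC) = -j/(ω·C) = 0 - j80.85 Ω
  Z2: Z = 1/(jωC) = -j/(ω·C) = 0 - j19.53 Ω
  Z3: Z = 1/(jωC) = -j/(ω·C) = 0 - j0.3893 Ω
Step 3 — With the output port shorted to ground, the output series arm Z2 runs from the junction to ground; the shunt arm Z3 also runs from the junction to ground. They appear in parallel: Z3 || Z2 = 0 - j0.3817 Ω.
Step 4 — Series with input arm Z1: Z_in = Z1 + (Z3 || Z2) = 0 - j81.24 Ω = 81.24∠-90.0° Ω.
Step 5 — Source phasor: V = 46.6∠60.0° V = 23.3 + j40.36 V.
Step 6 — Current: I = V / Z = -0.4968 + j0.2868 A = 0.5736∠150.0° A.
Step 7 — Complex power: S = V·I* = 0 - j26.73 VA.
Step 8 — Real power: P = Re(S) = 0 W.
Step 9 — Reactive power: Q = Im(S) = -26.73 VAR.
Step 10 — Apparent power: |S| = 26.73 VA.
Step 11 — Power factor: PF = P/|S| = 0 (leading).

(a) P = 0 W  (b) Q = -26.73 VAR  (c) S = 26.73 VA  (d) PF = 0 (leading)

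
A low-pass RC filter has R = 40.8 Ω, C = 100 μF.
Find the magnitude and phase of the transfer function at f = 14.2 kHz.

Step 1 — Angular frequency: ω = 2π·1.42e+04 = 8.922e+04 rad/s.
Step 2 — Transfer function: H(jω) = 1/(1 + jωRC).
Step 3 — Denominator: 1 + jωRC = 1 + j·8.922e+04·40.8·0.0001 = 1 + j364.
Step 4 — H = 7.546e-06 - j0.002747.
Step 5 — Magnitude: |H| = 0.002747 (-51.2 dB); phase: φ = -89.8°.

|H| = 0.002747 (-51.2 dB), φ = -89.8°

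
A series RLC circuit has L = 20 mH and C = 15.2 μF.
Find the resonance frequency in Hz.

Step 1 — Resonance condition Im(Z)=0 gives ω₀ = 1/√(LC).
Step 2 — ω₀ = 1/√(0.02·1.52e-05) = 1814 rad/s.
Step 3 — f₀ = ω₀/(2π) = 288.7 Hz.

f₀ = 288.7 Hz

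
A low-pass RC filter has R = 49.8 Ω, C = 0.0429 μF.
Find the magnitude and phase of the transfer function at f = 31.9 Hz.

Step 1 — Angular frequency: ω = 2π·31.9 = 200.4 rad/s.
Step 2 — Transfer function: H(jω) = 1/(1 + jωRC).
Step 3 — Denominator: 1 + jωRC = 1 + j·200.4·49.8·4.29e-08 = 1 + j0.0004282.
Step 4 — H = 1 - j0.0004282.
Step 5 — Magnitude: |H| = 1 (-0.0 dB); phase: φ = -0.0°.

|H| = 1 (-0.0 dB), φ = -0.0°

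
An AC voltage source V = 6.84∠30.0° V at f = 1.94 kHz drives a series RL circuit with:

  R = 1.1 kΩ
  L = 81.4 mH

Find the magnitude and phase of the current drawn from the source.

Step 1 — Angular frequency: ω = 2π·f = 2π·1940 = 1.219e+04 rad/s.
Step 2 — Component impedances:
  R: Z = R = 1100 Ω
  L: Z = jωL = j·1.219e+04·0.0814 = 0 + j992.2 Ω
Step 3 — Series combination: Z_total = R + L = 1100 + j992.2 Ω = 1481∠42.1° Ω.
Step 4 — Source phasor: V = 6.84∠30.0° V = 5.924 + j3.42 V.
Step 5 — Ohm's law: I = V / Z_total = (5.924 + j3.42) / (1100 + j992.2) = 0.004516 - j0.000964 A.
Step 6 — Convert to polar: |I| = 0.004617 A, ∠I = -12.1°.

I = 0.004617∠-12.1° A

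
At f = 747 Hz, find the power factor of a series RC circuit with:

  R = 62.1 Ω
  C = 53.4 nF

Step 1 — Angular frequency: ω = 2π·f = 2π·747 = 4694 rad/s.
Step 2 — Component impedances:
  R: Z = R = 62.1 Ω
  C: Z = 1/(jωC) = -j/(ω·C) = 0 - j3990 Ω
Step 3 — Series combination: Z_total = R + C = 62.1 - j3990 Ω = 3990∠-89.1° Ω.
Step 4 — Power factor: PF = cos(φ) = Re(Z)/|Z| = 62.1/3990 = 0.01556.
Step 5 — Type: Im(Z) = -3990 ⇒ leading (phase φ = -89.1°).

PF = 0.01556 (leading, φ = -89.1°)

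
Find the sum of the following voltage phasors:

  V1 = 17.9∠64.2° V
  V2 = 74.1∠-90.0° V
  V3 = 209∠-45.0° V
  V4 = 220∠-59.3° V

Step 1 — Convert each phasor to rectangular form:
  V1 = 17.9·(cos(64.2°) + j·sin(64.2°)) = 7.791 + j16.12 V
  V2 = 74.1·(cos(-90.0°) + j·sin(-90.0°)) = 0 - j74.1 V
  V3 = 209·(cos(-45.0°) + j·sin(-45.0°)) = 147.8 - j147.8 V
  V4 = 220·(cos(-59.3°) + j·sin(-59.3°)) = 112.3 - j189.2 V
Step 2 — Sum components: V_total = 267.9 - j394.9 V.
Step 3 — Convert to polar: |V_total| = 477.2 V, ∠V_total = -55.9°.

V_total = 477.2∠-55.9° V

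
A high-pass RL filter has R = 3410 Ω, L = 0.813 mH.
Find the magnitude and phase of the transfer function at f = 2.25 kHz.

Step 1 — Angular frequency: ω = 2π·2250 = 1.414e+04 rad/s.
Step 2 — Transfer function: H(jω) = jωL/(R + jωL).
Step 3 — Numerator jωL = j·11.49; denominator R + jωL = 3410 + j11.49.
Step 4 — H = 1.136e-05 + j0.00337.
Step 5 — Magnitude: |H| = 0.003371 (-49.4 dB); phase: φ = 89.8°.

|H| = 0.003371 (-49.4 dB), φ = 89.8°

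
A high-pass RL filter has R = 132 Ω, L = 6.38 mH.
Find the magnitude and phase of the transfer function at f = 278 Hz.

Step 1 — Angular frequency: ω = 2π·278 = 1747 rad/s.
Step 2 — Transfer function: H(jω) = jωL/(R + jωL).
Step 3 — Numerator jωL = j·11.14; denominator R + jωL = 132 + j11.14.
Step 4 — H = 0.007077 + j0.08383.
Step 5 — Magnitude: |H| = 0.08413 (-21.5 dB); phase: φ = 85.2°.

|H| = 0.08413 (-21.5 dB), φ = 85.2°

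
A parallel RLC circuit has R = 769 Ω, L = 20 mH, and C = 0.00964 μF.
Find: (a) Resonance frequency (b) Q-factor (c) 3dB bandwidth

Step 1 — Resonance: ω₀ = 1/√(LC) = 1/√(0.02·9.64e-09) = 7.202e+04 rad/s.
Step 2 — f₀ = ω₀/(2π) = 1.146e+04 Hz.
Step 3 — Parallel Q: Q = R/(ω₀L) = 769/(7.202e+04·0.02) = 0.5339.
Step 4 — Bandwidth: Δω = ω₀/Q = 1.349e+05 rad/s; BW = Δω/(2π) = 2.147e+04 Hz.

(a) f₀ = 1.146e+04 Hz  (b) Q = 0.5339  (c) BW = 2.147e+04 Hz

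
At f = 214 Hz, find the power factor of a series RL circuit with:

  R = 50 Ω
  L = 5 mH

Step 1 — Angular frequency: ω = 2π·f = 2π·214 = 1345 rad/s.
Step 2 — Component impedances:
  R: Z = R = 50 Ω
  L: Z = jωL = j·1345·0.005 = 0 + j6.723 Ω
Step 3 — Series combination: Z_total = R + L = 50 + j6.723 Ω = 50.45∠7.7° Ω.
Step 4 — Power factor: PF = cos(φ) = Re(Z)/|Z| = 50/50.45 = 0.9911.
Step 5 — Type: Im(Z) = 6.723 ⇒ lagging (phase φ = 7.7°).

PF = 0.9911 (lagging, φ = 7.7°)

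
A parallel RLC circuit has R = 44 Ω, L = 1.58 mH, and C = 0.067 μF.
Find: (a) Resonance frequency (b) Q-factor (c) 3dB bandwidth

Step 1 — Resonance: ω₀ = 1/√(LC) = 1/√(0.00158·6.7e-08) = 9.719e+04 rad/s.
Step 2 — f₀ = ω₀/(2π) = 1.547e+04 Hz.
Step 3 — Parallel Q: Q = R/(ω₀L) = 44/(9.719e+04·0.00158) = 0.2865.
Step 4 — Bandwidth: Δω = ω₀/Q = 3.392e+05 rad/s; BW = Δω/(2π) = 5.399e+04 Hz.

(a) f₀ = 1.547e+04 Hz  (b) Q = 0.2865  (c) BW = 5.399e+04 Hz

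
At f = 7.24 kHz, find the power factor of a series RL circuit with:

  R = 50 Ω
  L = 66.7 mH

Step 1 — Angular frequency: ω = 2π·f = 2π·7240 = 4.549e+04 rad/s.
Step 2 — Component impedances:
  R: Z = R = 50 Ω
  L: Z = jωL = j·4.549e+04·0.0667 = 0 + j3034 Ω
Step 3 — Series combination: Z_total = R + L = 50 + j3034 Ω = 3035∠89.1° Ω.
Step 4 — Power factor: PF = cos(φ) = Re(Z)/|Z| = 50/3034.6 = 0.01648.
Step 5 — Type: Im(Z) = 3034 ⇒ lagging (phase φ = 89.1°).

PF = 0.01648 (lagging, φ = 89.1°)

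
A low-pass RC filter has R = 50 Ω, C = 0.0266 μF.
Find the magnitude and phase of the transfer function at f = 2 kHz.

Step 1 — Angular frequency: ω = 2π·2000 = 1.257e+04 rad/s.
Step 2 — Transfer function: H(jω) = 1/(1 + jωRC).
Step 3 — Denominator: 1 + jωRC = 1 + j·1.257e+04·50·2.66e-08 = 1 + j0.01671.
Step 4 — H = 0.9997 - j0.01671.
Step 5 — Magnitude: |H| = 0.9999 (-0.0 dB); phase: φ = -1.0°.

|H| = 0.9999 (-0.0 dB), φ = -1.0°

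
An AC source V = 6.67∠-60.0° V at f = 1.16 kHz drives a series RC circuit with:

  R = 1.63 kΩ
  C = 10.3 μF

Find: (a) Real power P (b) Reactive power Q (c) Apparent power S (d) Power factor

Step 1 — Angular frequency: ω = 2π·f = 2π·1160 = 7288 rad/s.
Step 2 — Component impedances:
  R: Z = R = 1630 Ω
  C: Z = 1/(jωC) = -j/(ω·C) = 0 - j13.32 Ω
Step 3 — Series combination: Z_total = R + C = 1630 - j13.32 Ω = 1630∠-0.5° Ω.
Step 4 — Source phasor: V = 6.67∠-60.0° V = 3.335 - j5.776 V.
Step 5 — Current: I = V / Z = 0.002075 - j0.003527 A = 0.004092∠-59.5° A.
Step 6 — Complex power: S = V·I* = 0.02729 - j0.000223 VA.
Step 7 — Real power: P = Re(S) = 0.02729 W.
Step 8 — Reactive power: Q = Im(S) = -0.000223 VAR.
Step 9 — Apparent power: |S| = 0.02729 VA.
Step 10 — Power factor: PF = P/|S| = 1 (leading).

(a) P = 0.02729 W  (b) Q = -0.000223 VAR  (c) S = 0.02729 VA  (d) PF = 1 (leading)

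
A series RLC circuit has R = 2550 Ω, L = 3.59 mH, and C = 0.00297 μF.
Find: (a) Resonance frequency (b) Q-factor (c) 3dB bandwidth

Step 1 — Resonance: ω₀ = 1/√(LC) = 1/√(0.00359·2.97e-09) = 3.062e+05 rad/s.
Step 2 — f₀ = ω₀/(2π) = 4.874e+04 Hz.
Step 3 — Series Q: Q = ω₀L/R = 3.062e+05·0.00359/2550 = 0.4312.
Step 4 — Bandwidth: Δω = ω₀/Q = 7.103e+05 rad/s; BW = Δω/(2π) = 1.13e+05 Hz.

(a) f₀ = 4.874e+04 Hz  (b) Q = 0.4312  (c) BW = 1.13e+05 Hz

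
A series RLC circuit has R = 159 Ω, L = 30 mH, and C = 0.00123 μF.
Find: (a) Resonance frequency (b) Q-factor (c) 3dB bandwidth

Step 1 — Resonance: ω₀ = 1/√(LC) = 1/√(0.03·1.23e-09) = 1.646e+05 rad/s.
Step 2 — f₀ = ω₀/(2π) = 2.62e+04 Hz.
Step 3 — Series Q: Q = ω₀L/R = 1.646e+05·0.03/159 = 31.06.
Step 4 — Bandwidth: Δω = ω₀/Q = 5300 rad/s; BW = Δω/(2π) = 843.5 Hz.

(a) f₀ = 2.62e+04 Hz  (b) Q = 31.06  (c) BW = 843.5 Hz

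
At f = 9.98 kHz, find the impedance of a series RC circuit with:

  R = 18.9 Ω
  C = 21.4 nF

Step 1 — Angular frequency: ω = 2π·f = 2π·9980 = 6.271e+04 rad/s.
Step 2 — Component impedances:
  R: Z = R = 18.9 Ω
  C: Z = 1/(jωC) = -j/(ω·C) = 0 - j745.2 Ω
Step 3 — Series combination: Z_total = R + C = 18.9 - j745.2 Ω = 745.4∠-88.5° Ω.

Z = 18.9 - j745.2 Ω = 745.4∠-88.5° Ω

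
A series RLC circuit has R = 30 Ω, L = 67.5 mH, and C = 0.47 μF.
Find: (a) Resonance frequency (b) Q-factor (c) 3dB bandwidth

Step 1 — Resonance condition Im(Z)=0 gives ω₀ = 1/√(LC).
Step 2 — ω₀ = 1/√(0.0675·4.7e-07) = 5614 rad/s.
Step 3 — f₀ = ω₀/(2π) = 893.6 Hz.
Step 4 — Series Q: Q = ω₀L/R = 5614·0.0675/30 = 12.63.
Step 5 — 3dB bandwidth: Δω = ω₀/Q = 444.4 rad/s; BW = Δω/(2π) = 70.74 Hz.

(a) f₀ = 893.6 Hz  (b) Q = 12.63  (c) BW = 70.74 Hz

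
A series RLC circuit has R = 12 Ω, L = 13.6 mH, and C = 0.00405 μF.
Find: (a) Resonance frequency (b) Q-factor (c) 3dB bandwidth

Step 1 — Resonance: ω₀ = 1/√(LC) = 1/√(0.0136·4.05e-09) = 1.347e+05 rad/s.
Step 2 — f₀ = ω₀/(2π) = 2.144e+04 Hz.
Step 3 — Series Q: Q = ω₀L/R = 1.347e+05·0.0136/12 = 152.7.
Step 4 — Bandwidth: Δω = ω₀/Q = 882.4 rad/s; BW = Δω/(2π) = 140.4 Hz.

(a) f₀ = 2.144e+04 Hz  (b) Q = 152.7  (c) BW = 140.4 Hz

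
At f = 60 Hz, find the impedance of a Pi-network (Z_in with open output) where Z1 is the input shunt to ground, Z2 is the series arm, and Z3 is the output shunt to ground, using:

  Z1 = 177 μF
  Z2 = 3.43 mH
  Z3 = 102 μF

Step 1 — Angular frequency: ω = 2π·f = 2π·60 = 377 rad/s.
Step 2 — Component impedances:
  Z1: Z = 1/(jωC) = -j/(ω·C) = 0 - j14.99 Ω
  Z2: Z = jωL = j·377·0.00343 = 0 + j1.293 Ω
  Z3: Z = 1/(jωC) = -j/(ω·C) = 0 - j26.01 Ω
Step 3 — With open output, the series arm Z2 and the output shunt Z3 appear in series to ground: Z2 + Z3 = 0 - j24.71 Ω.
Step 4 — Parallel with input shunt Z1: Z_in = Z1 || (Z2 + Z3) = 0 - j9.329 Ω = 9.329∠-90.0° Ω.

Z = 0 - j9.329 Ω = 9.329∠-90.0° Ω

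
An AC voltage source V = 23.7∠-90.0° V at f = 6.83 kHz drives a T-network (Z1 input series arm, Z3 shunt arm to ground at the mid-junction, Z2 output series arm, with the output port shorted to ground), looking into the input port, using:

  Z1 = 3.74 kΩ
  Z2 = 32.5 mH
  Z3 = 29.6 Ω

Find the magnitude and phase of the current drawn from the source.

Step 1 — Angular frequency: ω = 2π·f = 2π·6830 = 4.291e+04 rad/s.
Step 2 — Component impedances:
  Z1: Z = R = 3740 Ω
  Z2: Z = jωL = j·4.291e+04·0.0325 = 0 + j1395 Ω
  Z3: Z = R = 29.6 Ω
Step 3 — With the output port shorted to ground, the output series arm Z2 runs from the junction to ground; the shunt arm Z3 also runs from the junction to ground. They appear in parallel: Z3 || Z2 = 29.59 + j0.6279 Ω.
Step 4 — Series with input arm Z1: Z_in = Z1 + (Z3 || Z2) = 3770 + j0.6279 Ω = 3770∠0.0° Ω.
Step 5 — Source phasor: V = 23.7∠-90.0° V = 0 - j23.7 V.
Step 6 — Ohm's law: I = V / Z_total = (0 - j23.7) / (3770 + j0.6279) = -1.047e-06 - j0.006287 A.
Step 7 — Convert to polar: |I| = 0.006287 A, ∠I = -90.0°.

I = 0.006287∠-90.0° A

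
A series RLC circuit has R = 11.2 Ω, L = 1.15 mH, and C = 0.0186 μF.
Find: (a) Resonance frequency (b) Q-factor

Step 1 — Resonance condition Im(Z)=0 gives ω₀ = 1/√(LC).
Step 2 — ω₀ = 1/√(0.00115·1.86e-08) = 2.162e+05 rad/s.
Step 3 — f₀ = ω₀/(2π) = 3.441e+04 Hz.
Step 4 — Series Q: Q = ω₀L/R = 2.162e+05·0.00115/11.2 = 22.2.

(a) f₀ = 3.441e+04 Hz  (b) Q = 22.2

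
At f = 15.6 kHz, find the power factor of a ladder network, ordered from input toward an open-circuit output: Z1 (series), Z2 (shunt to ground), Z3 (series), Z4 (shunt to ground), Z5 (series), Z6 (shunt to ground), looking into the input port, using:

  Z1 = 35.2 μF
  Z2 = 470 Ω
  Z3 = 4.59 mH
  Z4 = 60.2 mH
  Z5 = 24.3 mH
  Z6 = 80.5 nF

Step 1 — Angular frequency: ω = 2π·f = 2π·1.56e+04 = 9.802e+04 rad/s.
Step 2 — Component impedances:
  Z1: Z = 1/(jωC) = -j/(ω·C) = 0 - j0.2898 Ω
  Z2: Z = R = 470 Ω
  Z3: Z = jωL = j·9.802e+04·0.00459 = 0 + j449.9 Ω
  Z4: Z = jωL = j·9.802e+04·0.0602 = 0 + j5901 Ω
  Z5: Z = jωL = j·9.802e+04·0.0243 = 0 + j2382 Ω
  Z6: Z = 1/(jωC) = -j/(ω·C) = 0 - j126.7 Ω
Step 3 — Ladder network (open output): work backward from the far end, alternating series and parallel combinations. Z_in = 447.2 + j100.7 Ω = 458.4∠12.7° Ω.
Step 4 — Power factor: PF = cos(φ) = Re(Z)/|Z| = 447.2/458.4 = 0.9756.
Step 5 — Type: Im(Z) = 100.7 ⇒ lagging (phase φ = 12.7°).

PF = 0.9756 (lagging, φ = 12.7°)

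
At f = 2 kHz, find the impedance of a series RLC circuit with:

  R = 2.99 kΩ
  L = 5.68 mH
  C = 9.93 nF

Step 1 — Angular frequency: ω = 2π·f = 2π·2000 = 1.257e+04 rad/s.
Step 2 — Component impedances:
  R: Z = R = 2990 Ω
  L: Z = jωL = j·1.257e+04·0.00568 = 0 + j71.38 Ω
  C: Z = 1/(jωC) = -j/(ω·C) = 0 - j8014 Ω
Step 3 — Series combination: Z_total = R + L + C = 2990 - j7942 Ω = 8487∠-69.4° Ω.

Z = 2990 - j7942 Ω = 8487∠-69.4° Ω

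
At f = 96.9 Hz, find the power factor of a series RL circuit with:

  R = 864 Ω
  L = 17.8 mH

Step 1 — Angular frequency: ω = 2π·f = 2π·96.9 = 608.8 rad/s.
Step 2 — Component impedances:
  R: Z = R = 864 Ω
  L: Z = jωL = j·608.8·0.0178 = 0 + j10.84 Ω
Step 3 — Series combination: Z_total = R + L = 864 + j10.84 Ω = 864.1∠0.7° Ω.
Step 4 — Power factor: PF = cos(φ) = Re(Z)/|Z| = 864/864.1 = 0.9999.
Step 5 — Type: Im(Z) = 10.84 ⇒ lagging (phase φ = 0.7°).

PF = 0.9999 (lagging, φ = 0.7°)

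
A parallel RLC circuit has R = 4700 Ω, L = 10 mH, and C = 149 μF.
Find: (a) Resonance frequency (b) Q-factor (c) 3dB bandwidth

Step 1 — Resonance: ω₀ = 1/√(LC) = 1/√(0.01·0.000149) = 819.2 rad/s.
Step 2 — f₀ = ω₀/(2π) = 130.4 Hz.
Step 3 — Parallel Q: Q = R/(ω₀L) = 4700/(819.2·0.01) = 573.7.
Step 4 — Bandwidth: Δω = ω₀/Q = 1.428 rad/s; BW = Δω/(2π) = 0.2273 Hz.

(a) f₀ = 130.4 Hz  (b) Q = 573.7  (c) BW = 0.2273 Hz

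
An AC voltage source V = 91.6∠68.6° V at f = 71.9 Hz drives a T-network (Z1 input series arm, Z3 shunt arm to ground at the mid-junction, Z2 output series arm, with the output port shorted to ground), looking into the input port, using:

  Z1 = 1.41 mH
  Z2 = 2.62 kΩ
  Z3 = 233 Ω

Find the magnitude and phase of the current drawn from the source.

Step 1 — Angular frequency: ω = 2π·f = 2π·71.9 = 451.8 rad/s.
Step 2 — Component impedances:
  Z1: Z = jωL = j·451.8·0.00141 = 0 + j0.637 Ω
  Z2: Z = R = 2620 Ω
  Z3: Z = R = 233 Ω
Step 3 — With the output port shorted to ground, the output series arm Z2 runs from the junction to ground; the shunt arm Z3 also runs from the junction to ground. They appear in parallel: Z3 || Z2 = 214 Ω.
Step 4 — Series with input arm Z1: Z_in = Z1 + (Z3 || Z2) = 214 + j0.637 Ω = 214∠0.2° Ω.
Step 5 — Source phasor: V = 91.6∠68.6° V = 33.42 + j85.28 V.
Step 6 — Ohm's law: I = V / Z_total = (33.42 + j85.28) / (214 + j0.637) = 0.1574 + j0.3981 A.
Step 7 — Convert to polar: |I| = 0.4281 A, ∠I = 68.4°.

I = 0.4281∠68.4° A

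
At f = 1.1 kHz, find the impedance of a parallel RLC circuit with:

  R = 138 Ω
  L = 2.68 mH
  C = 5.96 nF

Step 1 — Angular frequency: ω = 2π·f = 2π·1100 = 6912 rad/s.
Step 2 — Component impedances:
  R: Z = R = 138 Ω
  L: Z = jωL = j·6912·0.00268 = 0 + j18.52 Ω
  C: Z = 1/(jωC) = -j/(ω·C) = 0 - j2.428e+04 Ω
Step 3 — Parallel combination: 1/Z_total = 1/R + 1/L + 1/C; Z_total = 2.446 + j18.21 Ω = 18.37∠82.3° Ω.

Z = 2.446 + j18.21 Ω = 18.37∠82.3° Ω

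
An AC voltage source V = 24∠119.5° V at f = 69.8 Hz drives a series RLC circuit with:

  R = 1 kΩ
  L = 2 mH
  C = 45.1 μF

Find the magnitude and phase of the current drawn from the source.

Step 1 — Angular frequency: ω = 2π·f = 2π·69.8 = 438.6 rad/s.
Step 2 — Component impedances:
  R: Z = R = 1000 Ω
  L: Z = jωL = j·438.6·0.002 = 0 + j0.8771 Ω
  C: Z = 1/(jωC) = -j/(ω·C) = 0 - j50.56 Ω
Step 3 — Series combination: Z_total = R + L + C = 1000 - j49.68 Ω = 1001∠-2.8° Ω.
Step 4 — Source phasor: V = 24∠119.5° V = -11.82 + j20.89 V.
Step 5 — Ohm's law: I = V / Z_total = (-11.82 + j20.89) / (1000 - j49.68) = -0.01282 + j0.02025 A.
Step 6 — Convert to polar: |I| = 0.02397 A, ∠I = 122.3°.

I = 0.02397∠122.3° A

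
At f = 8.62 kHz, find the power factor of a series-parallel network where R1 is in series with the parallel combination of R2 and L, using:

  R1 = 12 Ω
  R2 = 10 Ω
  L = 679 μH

Step 1 — Angular frequency: ω = 2π·f = 2π·8620 = 5.416e+04 rad/s.
Step 2 — Component impedances:
  R1: Z = R = 12 Ω
  R2: Z = R = 10 Ω
  L: Z = jωL = j·5.416e+04·0.000679 = 0 + j36.78 Ω
Step 3 — Parallel branch: R2 || L = 1/(1/R2 + 1/L) = 9.311 + j2.532 Ω.
Step 4 — Series with R1: Z_total = R1 + (R2 || L) = 21.31 + j2.532 Ω = 21.46∠6.8° Ω.
Step 5 — Power factor: PF = cos(φ) = Re(Z)/|Z| = 21.31/21.46 = 0.993.
Step 6 — Type: Im(Z) = 2.532 ⇒ lagging (phase φ = 6.8°).

PF = 0.993 (lagging, φ = 6.8°)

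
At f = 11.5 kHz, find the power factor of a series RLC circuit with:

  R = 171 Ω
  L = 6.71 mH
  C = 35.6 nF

Step 1 — Angular frequency: ω = 2π·f = 2π·1.15e+04 = 7.226e+04 rad/s.
Step 2 — Component impedances:
  R: Z = R = 171 Ω
  L: Z = jωL = j·7.226e+04·0.00671 = 0 + j484.8 Ω
  C: Z = 1/(jωC) = -j/(ω·C) = 0 - j388.8 Ω
Step 3 — Series combination: Z_total = R + L + C = 171 + j96.09 Ω = 196.1∠29.3° Ω.
Step 4 — Power factor: PF = cos(φ) = Re(Z)/|Z| = 171/196.15 = 0.8718.
Step 5 — Type: Im(Z) = 96.09 ⇒ lagging (phase φ = 29.3°).

PF = 0.8718 (lagging, φ = 29.3°)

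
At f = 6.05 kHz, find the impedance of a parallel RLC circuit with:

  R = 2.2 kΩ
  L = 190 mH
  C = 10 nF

Step 1 — Angular frequency: ω = 2π·f = 2π·6050 = 3.801e+04 rad/s.
Step 2 — Component impedances:
  R: Z = R = 2200 Ω
  L: Z = jωL = j·3.801e+04·0.19 = 0 + j7223 Ω
  C: Z = 1/(jωC) = -j/(ω·C) = 0 - j2631 Ω
Step 3 — Parallel combination: 1/Z_total = 1/R + 1/L + 1/C; Z_total = 1715 - j911.9 Ω = 1943∠-28.0° Ω.

Z = 1715 - j911.9 Ω = 1943∠-28.0° Ω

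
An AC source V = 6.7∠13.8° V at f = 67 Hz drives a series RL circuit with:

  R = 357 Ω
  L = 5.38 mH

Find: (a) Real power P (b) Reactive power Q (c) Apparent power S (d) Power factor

Step 1 — Angular frequency: ω = 2π·f = 2π·67 = 421 rad/s.
Step 2 — Component impedances:
  R: Z = R = 357 Ω
  L: Z = jωL = j·421·0.00538 = 0 + j2.265 Ω
Step 3 — Series combination: Z_total = R + L = 357 + j2.265 Ω = 357∠0.4° Ω.
Step 4 — Source phasor: V = 6.7∠13.8° V = 6.507 + j1.598 V.
Step 5 — Current: I = V / Z = 0.01825 + j0.004361 A = 0.01877∠13.4° A.
Step 6 — Complex power: S = V·I* = 0.1257 + j0.0007977 VA.
Step 7 — Real power: P = Re(S) = 0.1257 W.
Step 8 — Reactive power: Q = Im(S) = 0.0007977 VAR.
Step 9 — Apparent power: |S| = 0.1257 VA.
Step 10 — Power factor: PF = P/|S| = 1 (lagging).

(a) P = 0.1257 W  (b) Q = 0.0007977 VAR  (c) S = 0.1257 VA  (d) PF = 1 (lagging)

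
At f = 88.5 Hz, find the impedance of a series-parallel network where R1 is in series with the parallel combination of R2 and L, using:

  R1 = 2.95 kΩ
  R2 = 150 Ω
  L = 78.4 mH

Step 1 — Angular frequency: ω = 2π·f = 2π·88.5 = 556.1 rad/s.
Step 2 — Component impedances:
  R1: Z = R = 2950 Ω
  R2: Z = R = 150 Ω
  L: Z = jωL = j·556.1·0.0784 = 0 + j43.6 Ω
Step 3 — Parallel branch: R2 || L = 1/(1/R2 + 1/L) = 11.68 + j40.2 Ω.
Step 4 — Series with R1: Z_total = R1 + (R2 || L) = 2962 + j40.2 Ω = 2962∠0.8° Ω.

Z = 2962 + j40.2 Ω = 2962∠0.8° Ω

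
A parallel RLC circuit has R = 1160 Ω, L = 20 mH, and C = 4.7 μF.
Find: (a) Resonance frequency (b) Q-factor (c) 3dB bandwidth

Step 1 — Resonance: ω₀ = 1/√(LC) = 1/√(0.02·4.7e-06) = 3262 rad/s.
Step 2 — f₀ = ω₀/(2π) = 519.1 Hz.
Step 3 — Parallel Q: Q = R/(ω₀L) = 1160/(3262·0.02) = 17.78.
Step 4 — Bandwidth: Δω = ω₀/Q = 183.4 rad/s; BW = Δω/(2π) = 29.19 Hz.

(a) f₀ = 519.1 Hz  (b) Q = 17.78  (c) BW = 29.19 Hz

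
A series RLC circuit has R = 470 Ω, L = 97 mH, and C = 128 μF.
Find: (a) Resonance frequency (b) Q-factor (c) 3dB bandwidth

Step 1 — Resonance condition Im(Z)=0 gives ω₀ = 1/√(LC).
Step 2 — ω₀ = 1/√(0.097·0.000128) = 283.8 rad/s.
Step 3 — f₀ = ω₀/(2π) = 45.17 Hz.
Step 4 — Series Q: Q = ω₀L/R = 283.8·0.097/470 = 0.05857.
Step 5 — 3dB bandwidth: Δω = ω₀/Q = 4845 rad/s; BW = Δω/(2π) = 771.2 Hz.

(a) f₀ = 45.17 Hz  (b) Q = 0.05857  (c) BW = 771.2 Hz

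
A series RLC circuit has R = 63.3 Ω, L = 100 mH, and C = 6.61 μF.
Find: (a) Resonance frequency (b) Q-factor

Step 1 — Resonance condition Im(Z)=0 gives ω₀ = 1/√(LC).
Step 2 — ω₀ = 1/√(0.1·6.61e-06) = 1230 rad/s.
Step 3 — f₀ = ω₀/(2π) = 195.8 Hz.
Step 4 — Series Q: Q = ω₀L/R = 1230·0.1/63.3 = 1.943.

(a) f₀ = 195.8 Hz  (b) Q = 1.943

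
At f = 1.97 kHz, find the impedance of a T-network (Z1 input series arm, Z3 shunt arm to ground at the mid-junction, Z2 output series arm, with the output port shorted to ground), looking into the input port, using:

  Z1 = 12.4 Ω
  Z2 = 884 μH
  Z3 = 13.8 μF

Step 1 — Angular frequency: ω = 2π·f = 2π·1970 = 1.238e+04 rad/s.
Step 2 — Component impedances:
  Z1: Z = R = 12.4 Ω
  Z2: Z = jωL = j·1.238e+04·0.000884 = 0 + j10.94 Ω
  Z3: Z = 1/(jωC) = -j/(ω·C) = 0 - j5.854 Ω
Step 3 — With the output port shorted to ground, the output series arm Z2 runs from the junction to ground; the shunt arm Z3 also runs from the junction to ground. They appear in parallel: Z3 || Z2 = 0 - j12.59 Ω.
Step 4 — Series with input arm Z1: Z_in = Z1 + (Z3 || Z2) = 12.4 - j12.59 Ω = 17.67∠-45.4° Ω.

Z = 12.4 - j12.59 Ω = 17.67∠-45.4° Ω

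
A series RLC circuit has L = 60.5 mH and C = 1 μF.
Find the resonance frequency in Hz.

Step 1 — Resonance condition Im(Z)=0 gives ω₀ = 1/√(LC).
Step 2 — ω₀ = 1/√(0.0605·1e-06) = 4066 rad/s.
Step 3 — f₀ = ω₀/(2π) = 647.1 Hz.

f₀ = 647.1 Hz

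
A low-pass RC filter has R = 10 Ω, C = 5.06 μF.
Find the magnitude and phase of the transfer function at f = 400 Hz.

Step 1 — Angular frequency: ω = 2π·400 = 2513 rad/s.
Step 2 — Transfer function: H(jω) = 1/(1 + jωRC).
Step 3 — Denominator: 1 + jωRC = 1 + j·2513·10·5.06e-06 = 1 + j0.1272.
Step 4 — H = 0.9841 - j0.1251.
Step 5 — Magnitude: |H| = 0.992 (-0.1 dB); phase: φ = -7.2°.

|H| = 0.992 (-0.1 dB), φ = -7.2°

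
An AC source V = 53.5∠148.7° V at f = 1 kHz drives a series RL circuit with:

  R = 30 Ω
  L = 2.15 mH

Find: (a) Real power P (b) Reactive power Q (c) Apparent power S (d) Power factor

Step 1 — Angular frequency: ω = 2π·f = 2π·1000 = 6283 rad/s.
Step 2 — Component impedances:
  R: Z = R = 30 Ω
  L: Z = jωL = j·6283·0.00215 = 0 + j13.51 Ω
Step 3 — Series combination: Z_total = R + L = 30 + j13.51 Ω = 32.9∠24.2° Ω.
Step 4 — Source phasor: V = 53.5∠148.7° V = -45.71 + j27.79 V.
Step 5 — Current: I = V / Z = -0.92 + j1.341 A = 1.626∠124.5° A.
Step 6 — Complex power: S = V·I* = 79.32 + j35.72 VA.
Step 7 — Real power: P = Re(S) = 79.32 W.
Step 8 — Reactive power: Q = Im(S) = 35.72 VAR.
Step 9 — Apparent power: |S| = 87 VA.
Step 10 — Power factor: PF = P/|S| = 0.9118 (lagging).

(a) P = 79.32 W  (b) Q = 35.72 VAR  (c) S = 87 VA  (d) PF = 0.9118 (lagging)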